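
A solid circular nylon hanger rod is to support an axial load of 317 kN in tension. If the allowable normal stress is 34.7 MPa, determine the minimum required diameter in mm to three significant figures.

108 mm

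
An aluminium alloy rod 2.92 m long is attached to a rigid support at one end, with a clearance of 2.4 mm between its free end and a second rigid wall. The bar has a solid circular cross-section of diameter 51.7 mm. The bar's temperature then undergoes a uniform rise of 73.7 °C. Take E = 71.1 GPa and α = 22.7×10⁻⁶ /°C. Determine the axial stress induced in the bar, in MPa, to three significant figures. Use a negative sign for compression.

-60.5 MPa

Free thermal expansion αLΔT = 22.7e-6 · 2920 · 73.7 = 4.885 mm.
The walls engage after the gap closes; constrained expansion = 4.885 − 2.4 = 2.485 mm.
The walls impose strain ε = −(2.485)/2920 = -8.5107e-04; σ = Eε = 71100 · -8.5107e-04 = -60.51 MPa.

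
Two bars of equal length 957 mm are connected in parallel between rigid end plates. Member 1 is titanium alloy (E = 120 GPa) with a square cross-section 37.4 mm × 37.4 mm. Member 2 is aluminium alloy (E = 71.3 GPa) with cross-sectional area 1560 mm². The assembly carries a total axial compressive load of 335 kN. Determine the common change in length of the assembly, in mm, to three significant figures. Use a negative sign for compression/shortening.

A_1 = 1399 mm².
Equal strain + equilibrium ⇒ each member carries load in proportion to AE: A₁E₁ = 167900000 N, A₂E₂ = 111200000 N, ΣAE = 279100000 N.
δ = PL/ΣAE = -335000·957/279100000 = -1.149 mm.

-1.15 mm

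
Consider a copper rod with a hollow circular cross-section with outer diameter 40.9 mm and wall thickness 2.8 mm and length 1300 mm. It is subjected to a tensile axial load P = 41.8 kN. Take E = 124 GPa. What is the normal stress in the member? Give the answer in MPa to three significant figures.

A = 335.1 mm².
σ = N/A = 41800/335.1 = 124.7 MPa.

125 MPa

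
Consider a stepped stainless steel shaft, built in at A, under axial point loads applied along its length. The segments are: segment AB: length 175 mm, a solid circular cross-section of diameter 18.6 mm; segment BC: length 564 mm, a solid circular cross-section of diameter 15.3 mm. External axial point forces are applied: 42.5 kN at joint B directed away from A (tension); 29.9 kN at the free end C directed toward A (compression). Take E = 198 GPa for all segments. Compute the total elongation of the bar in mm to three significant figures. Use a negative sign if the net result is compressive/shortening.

-0.422 mm

Internal axial forces (sectioning from the free end, tension +): N_BC = -29.9 kN, N_AB = 12.6 kN.
A_AB = 271.7 mm².
A_BC = 183.9 mm².
δ_AB = 12600·175/(271.7·198000) = 0.04099 mm
δ_BC = -29900·564/(183.9·198000) = -0.4632 mm
δ = Σδ_i = -0.4223 mm.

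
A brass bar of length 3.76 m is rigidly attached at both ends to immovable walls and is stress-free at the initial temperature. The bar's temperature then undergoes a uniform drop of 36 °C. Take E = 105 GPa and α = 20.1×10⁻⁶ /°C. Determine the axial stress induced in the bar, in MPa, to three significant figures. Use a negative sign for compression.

76.0 MPa

Free thermal expansion αLΔT = 20.1e-6 · 3760 · -36 = -2.721 mm.
The walls impose strain ε = −(-2.721)/3760 = 7.2360e-04; σ = Eε = 105000 · 7.2360e-04 = 75.98 MPa.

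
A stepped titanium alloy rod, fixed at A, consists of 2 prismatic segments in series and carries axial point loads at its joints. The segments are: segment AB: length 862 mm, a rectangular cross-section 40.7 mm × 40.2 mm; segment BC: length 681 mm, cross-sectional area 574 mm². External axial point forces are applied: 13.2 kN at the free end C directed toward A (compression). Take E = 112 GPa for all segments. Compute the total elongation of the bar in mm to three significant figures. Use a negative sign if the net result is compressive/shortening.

-0.202 mm

Internal axial forces (sectioning from the free end, tension +): N_BC = -13.2 kN, N_AB = -13.2 kN.
A_AB = 1636 mm².
δ_AB = -13200·862/(1636·112000) = -0.06209 mm
δ_BC = -13200·681/(574·112000) = -0.1398 mm
δ = Σδ_i = -0.2019 mm.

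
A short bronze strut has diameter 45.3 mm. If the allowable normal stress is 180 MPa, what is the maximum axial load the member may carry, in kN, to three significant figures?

A = 1612 mm².
P_max = σ_allow · A = 180 · 1612 = 290100 N = 290.1 kN.

290 kN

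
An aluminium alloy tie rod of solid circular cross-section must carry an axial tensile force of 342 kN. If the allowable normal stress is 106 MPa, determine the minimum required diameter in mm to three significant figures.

64.1 mm

Required area A ≥ P/σ_allow = 342000/106 = 3226 mm².
For a solid circular section, d ≥ √(4A/π) = 64.09 mm.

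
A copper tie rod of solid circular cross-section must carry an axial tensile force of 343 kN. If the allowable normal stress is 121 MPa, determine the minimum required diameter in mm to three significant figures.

60.1 mm

Required area A ≥ P/σ_allow = 343000/121 = 2835 mm².
For a solid circular section, d ≥ √(4A/π) = 60.08 mm.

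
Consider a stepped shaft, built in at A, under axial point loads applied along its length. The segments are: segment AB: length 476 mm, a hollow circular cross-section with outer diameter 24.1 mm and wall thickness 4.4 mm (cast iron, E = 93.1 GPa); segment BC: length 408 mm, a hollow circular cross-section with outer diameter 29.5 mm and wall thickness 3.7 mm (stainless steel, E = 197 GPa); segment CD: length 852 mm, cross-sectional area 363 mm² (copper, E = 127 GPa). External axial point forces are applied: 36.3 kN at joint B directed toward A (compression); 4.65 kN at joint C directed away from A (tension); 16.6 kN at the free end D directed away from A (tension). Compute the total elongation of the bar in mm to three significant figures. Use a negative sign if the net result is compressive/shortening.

Internal axial forces (sectioning from the free end, tension +): N_CD = 16.6 kN, N_BC = 21.25 kN, N_AB = -15.05 kN.
A_AB = 272.3 mm².
A_BC = 299.9 mm².
δ_AB = -15050·476/(272.3·93100) = -0.2826 mm
δ_BC = 21250·408/(299.9·197000) = 0.1468 mm
δ_CD = 16600·852/(363·127000) = 0.3068 mm
δ = Σδ_i = 0.171 mm.

0.171 mm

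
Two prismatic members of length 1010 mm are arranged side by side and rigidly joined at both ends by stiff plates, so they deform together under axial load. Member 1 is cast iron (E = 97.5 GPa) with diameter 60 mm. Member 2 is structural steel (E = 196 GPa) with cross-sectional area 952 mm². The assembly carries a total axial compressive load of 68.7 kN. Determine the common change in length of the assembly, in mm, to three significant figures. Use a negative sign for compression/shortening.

A_1 = 2827 mm².
Equal strain + equilibrium ⇒ each member carries load in proportion to AE: A₁E₁ = 275700000 N, A₂E₂ = 186600000 N, ΣAE = 462300000 N.
δ = PL/ΣAE = -68700·1010/462300000 = -0.1501 mm.

-0.150 mm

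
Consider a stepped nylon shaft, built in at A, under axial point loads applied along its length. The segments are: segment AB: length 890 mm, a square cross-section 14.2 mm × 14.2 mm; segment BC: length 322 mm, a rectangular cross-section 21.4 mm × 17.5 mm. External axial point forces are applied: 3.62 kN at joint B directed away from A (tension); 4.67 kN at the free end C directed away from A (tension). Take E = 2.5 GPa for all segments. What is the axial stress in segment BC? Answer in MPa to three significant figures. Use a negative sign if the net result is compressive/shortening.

Internal axial forces (sectioning from the free end, tension +): N_BC = 4.67 kN, N_AB = 8.29 kN.
A_BC = 374.5 mm².
σ_BC = N_BC/A_BC = 4670/374.5 = 12.47 MPa.

12.5 MPa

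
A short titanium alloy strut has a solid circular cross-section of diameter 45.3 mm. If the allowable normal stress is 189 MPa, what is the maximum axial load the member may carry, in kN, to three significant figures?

A = 1612 mm².
P_max = σ_allow · A = 189 · 1612 = 304600 N = 304.6 kN.

305 kN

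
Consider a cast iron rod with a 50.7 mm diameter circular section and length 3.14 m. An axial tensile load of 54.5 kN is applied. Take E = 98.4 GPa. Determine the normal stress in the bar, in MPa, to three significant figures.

A = 2019 mm².
σ = N/A = 54500/2019 = 27 MPa.

27.0 MPa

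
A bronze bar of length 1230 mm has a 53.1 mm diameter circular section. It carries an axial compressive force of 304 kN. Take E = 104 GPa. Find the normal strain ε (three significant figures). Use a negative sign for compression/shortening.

-0.00132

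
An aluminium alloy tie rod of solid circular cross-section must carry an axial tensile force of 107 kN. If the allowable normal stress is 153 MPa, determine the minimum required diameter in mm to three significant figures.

29.8 mm

Required area A ≥ P/σ_allow = 107000/153 = 699.3 mm².
For a solid circular section, d ≥ √(4A/π) = 29.84 mm.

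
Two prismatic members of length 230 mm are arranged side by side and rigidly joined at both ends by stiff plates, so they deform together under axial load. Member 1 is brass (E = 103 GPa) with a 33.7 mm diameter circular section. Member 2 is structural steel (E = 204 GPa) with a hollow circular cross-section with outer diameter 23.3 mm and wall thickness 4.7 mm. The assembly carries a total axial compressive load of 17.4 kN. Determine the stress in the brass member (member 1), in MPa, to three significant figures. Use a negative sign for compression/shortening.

-12.1 MPa

A_1 = 892 mm².
A_2 = 274.6 mm².
Equal strain + equilibrium ⇒ each member carries load in proportion to AE: A₁E₁ = 91870000 N, A₂E₂ = 56030000 N, ΣAE = 147900000 N.
σ₁ = P·E₁/ΣAE = -17400·103000/147900000 = -12.12 MPa.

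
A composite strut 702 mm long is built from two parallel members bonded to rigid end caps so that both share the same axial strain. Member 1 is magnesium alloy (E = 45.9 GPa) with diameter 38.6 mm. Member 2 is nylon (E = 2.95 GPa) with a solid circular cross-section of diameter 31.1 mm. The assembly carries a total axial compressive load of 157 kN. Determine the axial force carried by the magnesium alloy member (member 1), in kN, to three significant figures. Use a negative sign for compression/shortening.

-151 kN

A_1 = 1170 mm².
A_2 = 759.6 mm².
Equal strain + equilibrium ⇒ each member carries load in proportion to AE: A₁E₁ = 53710000 N, A₂E₂ = 2241000 N, ΣAE = 55950000 N.
F₁ = P·A₁E₁/ΣAE = -157000·53710000/55950000 = -150700 N.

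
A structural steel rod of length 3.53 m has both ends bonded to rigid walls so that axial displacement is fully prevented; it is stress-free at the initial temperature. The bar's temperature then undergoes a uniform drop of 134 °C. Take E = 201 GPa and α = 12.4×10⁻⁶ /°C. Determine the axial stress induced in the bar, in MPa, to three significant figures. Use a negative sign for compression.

Free thermal expansion αLΔT = 12.4e-6 · 3530 · -134 = -5.865 mm.
The walls impose strain ε = −(-5.865)/3530 = 1.6616e-03; σ = Eε = 201000 · 1.6616e-03 = 334 MPa.

334 MPa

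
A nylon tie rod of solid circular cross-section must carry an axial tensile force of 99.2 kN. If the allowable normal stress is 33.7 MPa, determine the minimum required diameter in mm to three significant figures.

Required area A ≥ P/σ_allow = 99200/33.7 = 2944 mm².
For a solid circular section, d ≥ √(4A/π) = 61.22 mm.

61.2 mm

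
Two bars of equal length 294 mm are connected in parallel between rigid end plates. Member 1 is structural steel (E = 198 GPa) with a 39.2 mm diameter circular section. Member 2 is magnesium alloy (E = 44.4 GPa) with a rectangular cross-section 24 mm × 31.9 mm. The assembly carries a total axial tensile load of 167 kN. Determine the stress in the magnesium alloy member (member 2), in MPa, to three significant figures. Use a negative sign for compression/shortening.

A_1 = 1207 mm².
A_2 = 765.6 mm².
Equal strain + equilibrium ⇒ each member carries load in proportion to AE: A₁E₁ = 239000000 N, A₂E₂ = 33990000 N, ΣAE = 273000000 N.
σ₂ = P·E₂/ΣAE = 167000·44400/273000000 = 27.17 MPa.

27.2 MPa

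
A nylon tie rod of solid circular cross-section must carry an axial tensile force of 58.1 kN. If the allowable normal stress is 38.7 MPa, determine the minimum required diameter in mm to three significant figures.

Required area A ≥ P/σ_allow = 58100/38.7 = 1501 mm².
For a solid circular section, d ≥ √(4A/π) = 43.72 mm.

43.7 mm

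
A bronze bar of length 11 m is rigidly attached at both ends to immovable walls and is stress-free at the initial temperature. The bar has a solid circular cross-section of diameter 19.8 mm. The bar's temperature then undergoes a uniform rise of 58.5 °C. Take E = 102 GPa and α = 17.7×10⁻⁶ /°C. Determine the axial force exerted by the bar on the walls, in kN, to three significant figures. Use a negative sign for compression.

Free thermal expansion αLΔT = 17.7e-6 · 11000 · 58.5 = 11.39 mm.
The walls impose strain ε = −(11.39)/11000 = -1.0355e-03; σ = Eε = 102000 · -1.0355e-03 = -105.6 MPa.
Wall reaction R = σ·A = -105.6·307.9 = -32520 N = -32.52 kN.

-32.5 kN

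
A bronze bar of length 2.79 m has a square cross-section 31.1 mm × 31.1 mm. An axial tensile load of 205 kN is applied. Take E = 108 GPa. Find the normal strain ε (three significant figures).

0.00196

A = 967.2 mm².
σ = N/A = 211.9 MPa; ε = σ/E = 211.9/108000 = 1.962e-03.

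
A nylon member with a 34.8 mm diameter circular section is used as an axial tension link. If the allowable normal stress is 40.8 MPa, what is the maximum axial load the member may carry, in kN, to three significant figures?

38.8 kN

A = 951.1 mm².
P_max = σ_allow · A = 40.8 · 951.1 = 38810 N = 38.81 kN.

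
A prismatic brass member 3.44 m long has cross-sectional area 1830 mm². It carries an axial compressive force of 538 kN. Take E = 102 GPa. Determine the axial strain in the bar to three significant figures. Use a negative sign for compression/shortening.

-0.00288

σ = N/A = -294 MPa; ε = σ/E = -294/102000 = -2.882e-03.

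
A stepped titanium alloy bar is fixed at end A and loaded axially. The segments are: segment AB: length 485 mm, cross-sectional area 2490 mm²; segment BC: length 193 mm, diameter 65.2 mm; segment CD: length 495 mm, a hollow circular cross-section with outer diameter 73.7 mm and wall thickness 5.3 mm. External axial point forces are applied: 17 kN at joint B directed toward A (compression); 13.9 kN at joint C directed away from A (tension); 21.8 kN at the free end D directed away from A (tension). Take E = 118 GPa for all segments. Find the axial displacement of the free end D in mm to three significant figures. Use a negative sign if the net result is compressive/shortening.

Internal axial forces (sectioning from the free end, tension +): N_CD = 21.8 kN, N_BC = 35.7 kN, N_AB = 18.7 kN.
A_BC = 3339 mm².
A_CD = 1139 mm².
δ_AB = 18700·485/(2490·118000) = 0.03087 mm
δ_BC = 35700·193/(3339·118000) = 0.01749 mm
δ_CD = 21800·495/(1139·118000) = 0.0803 mm
δ = Σδ_i = 0.1287 mm.

0.129 mm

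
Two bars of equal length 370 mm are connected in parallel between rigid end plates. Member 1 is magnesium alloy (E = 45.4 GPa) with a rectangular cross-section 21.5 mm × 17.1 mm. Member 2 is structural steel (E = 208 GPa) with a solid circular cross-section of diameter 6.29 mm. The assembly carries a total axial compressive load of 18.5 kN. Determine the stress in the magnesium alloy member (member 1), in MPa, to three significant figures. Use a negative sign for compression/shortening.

-36.3 MPa

A_1 = 367.7 mm².
A_2 = 31.07 mm².
Equal strain + equilibrium ⇒ each member carries load in proportion to AE: A₁E₁ = 16690000 N, A₂E₂ = 6463000 N, ΣAE = 23150000 N.
σ₁ = P·E₁/ΣAE = -18500·45400/23150000 = -36.27 MPa.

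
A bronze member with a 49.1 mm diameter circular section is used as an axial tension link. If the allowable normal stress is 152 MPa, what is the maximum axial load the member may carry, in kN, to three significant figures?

288 kN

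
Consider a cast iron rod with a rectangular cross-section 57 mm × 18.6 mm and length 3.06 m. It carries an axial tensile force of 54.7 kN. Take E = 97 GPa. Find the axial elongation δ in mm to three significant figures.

1.63 mm

A = 1060 mm².
δ_mech = NL/(AE) = 54700·3060/(1060·97000) = 1.628 mm.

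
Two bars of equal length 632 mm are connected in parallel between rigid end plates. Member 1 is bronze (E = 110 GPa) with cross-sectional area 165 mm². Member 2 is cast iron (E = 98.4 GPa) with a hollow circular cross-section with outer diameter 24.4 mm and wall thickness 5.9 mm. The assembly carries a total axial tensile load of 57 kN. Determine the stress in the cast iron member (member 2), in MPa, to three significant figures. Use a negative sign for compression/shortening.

108 MPa

A_2 = 342.9 mm².
Equal strain + equilibrium ⇒ each member carries load in proportion to AE: A₁E₁ = 18150000 N, A₂E₂ = 33740000 N, ΣAE = 51890000 N.
σ₂ = P·E₂/ΣAE = 57000·98400/51890000 = 108.1 MPa.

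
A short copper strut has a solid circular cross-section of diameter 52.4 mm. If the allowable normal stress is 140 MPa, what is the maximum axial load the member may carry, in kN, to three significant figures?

A = 2157 mm².
P_max = σ_allow · A = 140 · 2157 = 301900 N = 301.9 kN.

302 kN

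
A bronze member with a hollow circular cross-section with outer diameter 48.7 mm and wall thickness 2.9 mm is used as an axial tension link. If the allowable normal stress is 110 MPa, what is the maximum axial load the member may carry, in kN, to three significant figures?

45.9 kN

A = 417.3 mm².
P_max = σ_allow · A = 110 · 417.3 = 45900 N = 45.9 kN.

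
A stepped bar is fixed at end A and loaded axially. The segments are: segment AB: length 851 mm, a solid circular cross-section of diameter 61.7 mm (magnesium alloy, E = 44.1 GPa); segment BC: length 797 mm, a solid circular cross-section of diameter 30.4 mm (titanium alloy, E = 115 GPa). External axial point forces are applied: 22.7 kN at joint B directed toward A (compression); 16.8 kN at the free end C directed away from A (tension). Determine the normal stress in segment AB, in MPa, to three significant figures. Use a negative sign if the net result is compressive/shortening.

-1.97 MPa

Internal axial forces (sectioning from the free end, tension +): N_BC = 16.8 kN, N_AB = -5.9 kN.
A_AB = 2990 mm².
σ_AB = N_AB/A_AB = -5900/2990 = -1.973 MPa.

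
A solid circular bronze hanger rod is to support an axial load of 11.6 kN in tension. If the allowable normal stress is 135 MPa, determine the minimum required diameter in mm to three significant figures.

10.5 mm

Required area A ≥ P/σ_allow = 11600/135 = 85.93 mm².
For a solid circular section, d ≥ √(4A/π) = 10.46 mm.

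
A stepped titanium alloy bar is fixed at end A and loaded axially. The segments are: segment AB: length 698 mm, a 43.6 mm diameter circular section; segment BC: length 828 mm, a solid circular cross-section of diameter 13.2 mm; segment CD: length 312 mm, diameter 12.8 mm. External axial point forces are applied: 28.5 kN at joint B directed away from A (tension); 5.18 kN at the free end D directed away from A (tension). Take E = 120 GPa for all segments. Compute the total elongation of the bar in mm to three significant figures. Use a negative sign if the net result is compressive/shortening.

Internal axial forces (sectioning from the free end, tension +): N_CD = 5.18 kN, N_BC = 5.18 kN, N_AB = 33.68 kN.
A_AB = 1493 mm².
A_BC = 136.8 mm².
A_CD = 128.7 mm².
δ_AB = 33680·698/(1493·120000) = 0.1312 mm
δ_BC = 5180·828/(136.8·120000) = 0.2612 mm
δ_CD = 5180·312/(128.7·120000) = 0.1047 mm
δ = Σδ_i = 0.4971 mm.

0.497 mm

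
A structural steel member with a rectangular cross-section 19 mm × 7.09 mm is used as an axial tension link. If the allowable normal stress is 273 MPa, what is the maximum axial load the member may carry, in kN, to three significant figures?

A = 134.7 mm².
P_max = σ_allow · A = 273 · 134.7 = 36780 N = 36.78 kN.

36.8 kN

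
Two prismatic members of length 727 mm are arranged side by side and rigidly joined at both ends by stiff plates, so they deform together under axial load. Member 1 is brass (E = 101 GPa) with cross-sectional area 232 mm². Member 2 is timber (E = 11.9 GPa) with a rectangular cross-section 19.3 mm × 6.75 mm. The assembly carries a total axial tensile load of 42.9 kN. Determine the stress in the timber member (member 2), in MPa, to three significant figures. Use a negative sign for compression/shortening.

A_2 = 130.3 mm².
Equal strain + equilibrium ⇒ each member carries load in proportion to AE: A₁E₁ = 23430000 N, A₂E₂ = 1550000 N, ΣAE = 24980000 N.
σ₂ = P·E₂/ΣAE = 42900·11900/24980000 = 20.43 MPa.

20.4 MPa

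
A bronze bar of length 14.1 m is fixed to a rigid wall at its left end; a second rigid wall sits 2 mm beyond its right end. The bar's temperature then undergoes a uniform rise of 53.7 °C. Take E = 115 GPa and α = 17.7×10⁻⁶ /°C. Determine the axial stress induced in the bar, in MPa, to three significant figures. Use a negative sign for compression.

-93.0 MPa

Free thermal expansion αLΔT = 17.7e-6 · 14100 · 53.7 = 13.4 mm.
The walls engage after the gap closes; constrained expansion = 13.4 − 2 = 11.4 mm.
The walls impose strain ε = −(11.4)/14100 = -8.0865e-04; σ = Eε = 115000 · -8.0865e-04 = -92.99 MPa.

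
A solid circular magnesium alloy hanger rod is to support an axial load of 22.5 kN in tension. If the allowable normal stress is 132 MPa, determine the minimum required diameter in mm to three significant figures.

Required area A ≥ P/σ_allow = 22500/132 = 170.5 mm².
For a solid circular section, d ≥ √(4A/π) = 14.73 mm.

14.7 mm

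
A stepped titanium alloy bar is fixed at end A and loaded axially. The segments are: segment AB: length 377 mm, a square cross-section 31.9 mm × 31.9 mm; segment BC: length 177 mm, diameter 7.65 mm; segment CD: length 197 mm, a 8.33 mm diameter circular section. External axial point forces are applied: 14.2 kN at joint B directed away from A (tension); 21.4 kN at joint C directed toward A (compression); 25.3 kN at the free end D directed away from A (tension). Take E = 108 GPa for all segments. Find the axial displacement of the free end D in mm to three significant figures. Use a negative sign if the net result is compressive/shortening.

1.05 mm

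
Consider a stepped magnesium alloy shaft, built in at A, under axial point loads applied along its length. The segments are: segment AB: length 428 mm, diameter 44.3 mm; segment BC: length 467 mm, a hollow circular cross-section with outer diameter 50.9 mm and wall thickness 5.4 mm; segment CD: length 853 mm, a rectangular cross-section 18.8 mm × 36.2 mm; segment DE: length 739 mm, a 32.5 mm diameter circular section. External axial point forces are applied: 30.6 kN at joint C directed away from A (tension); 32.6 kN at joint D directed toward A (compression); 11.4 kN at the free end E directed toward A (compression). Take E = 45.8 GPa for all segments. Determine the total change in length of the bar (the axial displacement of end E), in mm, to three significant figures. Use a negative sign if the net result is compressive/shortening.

-1.68 mm

Internal axial forces (sectioning from the free end, tension +): N_DE = -11.4 kN, N_CD = -44 kN, N_BC = -13.4 kN, N_AB = -13.4 kN.
A_AB = 1541 mm².
A_BC = 771.9 mm².
A_CD = 680.6 mm².
A_DE = 829.6 mm².
δ_AB = -13400·428/(1541·45800) = -0.08124 mm
δ_BC = -13400·467/(771.9·45800) = -0.177 mm
δ_CD = -44000·853/(680.6·45800) = -1.204 mm
δ_DE = -11400·739/(829.6·45800) = -0.2217 mm
δ = Σδ_i = -1.684 mm.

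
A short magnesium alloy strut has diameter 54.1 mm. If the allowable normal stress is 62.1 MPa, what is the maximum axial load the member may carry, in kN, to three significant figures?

A = 2299 mm².
P_max = σ_allow · A = 62.1 · 2299 = 142700 N = 142.7 kN.

143 kN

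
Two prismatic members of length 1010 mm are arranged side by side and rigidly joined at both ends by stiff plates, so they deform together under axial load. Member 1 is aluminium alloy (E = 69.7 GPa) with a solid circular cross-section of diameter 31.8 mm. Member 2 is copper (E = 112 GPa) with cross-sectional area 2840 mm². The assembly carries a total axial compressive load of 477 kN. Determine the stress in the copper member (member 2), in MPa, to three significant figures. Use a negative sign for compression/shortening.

-143 MPa

A_1 = 794.2 mm².
Equal strain + equilibrium ⇒ each member carries load in proportion to AE: A₁E₁ = 55360000 N, A₂E₂ = 318100000 N, ΣAE = 373400000 N.
σ₂ = P·E₂/ΣAE = -477000·112000/373400000 = -143.1 MPa.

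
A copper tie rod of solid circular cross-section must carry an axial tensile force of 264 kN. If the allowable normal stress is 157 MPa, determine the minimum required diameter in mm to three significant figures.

46.3 mm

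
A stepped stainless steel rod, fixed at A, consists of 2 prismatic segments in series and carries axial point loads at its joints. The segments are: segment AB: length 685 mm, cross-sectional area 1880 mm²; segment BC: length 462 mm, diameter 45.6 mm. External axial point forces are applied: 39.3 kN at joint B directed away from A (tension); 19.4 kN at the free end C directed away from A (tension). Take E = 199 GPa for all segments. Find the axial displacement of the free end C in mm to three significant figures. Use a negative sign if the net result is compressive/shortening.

Internal axial forces (sectioning from the free end, tension +): N_BC = 19.4 kN, N_AB = 58.7 kN.
A_BC = 1633 mm².
δ_AB = 58700·685/(1880·199000) = 0.1075 mm
δ_BC = 19400·462/(1633·199000) = 0.02758 mm
δ = Σδ_i = 0.1351 mm.

0.135 mm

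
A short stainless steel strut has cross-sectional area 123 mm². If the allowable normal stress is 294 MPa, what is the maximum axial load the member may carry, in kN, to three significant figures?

P_max = σ_allow · A = 294 · 123 = 36160 N = 36.16 kN.

36.2 kN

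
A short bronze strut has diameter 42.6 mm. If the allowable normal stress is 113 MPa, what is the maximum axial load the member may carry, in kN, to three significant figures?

A = 1425 mm².
P_max = σ_allow · A = 113 · 1425 = 161100 N = 161.1 kN.

161 kN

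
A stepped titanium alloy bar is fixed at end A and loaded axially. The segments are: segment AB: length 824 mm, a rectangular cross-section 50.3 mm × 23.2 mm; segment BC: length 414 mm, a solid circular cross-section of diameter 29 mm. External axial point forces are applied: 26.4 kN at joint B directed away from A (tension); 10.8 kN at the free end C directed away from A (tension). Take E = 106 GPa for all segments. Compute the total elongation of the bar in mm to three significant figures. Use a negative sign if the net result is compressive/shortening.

Internal axial forces (sectioning from the free end, tension +): N_BC = 10.8 kN, N_AB = 37.2 kN.
A_AB = 1167 mm².
A_BC = 660.5 mm².
δ_AB = 37200·824/(1167·106000) = 0.2478 mm
δ_BC = 10800·414/(660.5·106000) = 0.06386 mm
δ = Σδ_i = 0.3117 mm.

0.312 mm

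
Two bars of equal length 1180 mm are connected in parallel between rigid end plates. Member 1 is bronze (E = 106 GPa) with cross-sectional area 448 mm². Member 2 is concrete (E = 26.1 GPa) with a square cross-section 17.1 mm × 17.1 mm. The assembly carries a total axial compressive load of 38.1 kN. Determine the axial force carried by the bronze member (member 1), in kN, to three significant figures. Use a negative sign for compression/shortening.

A_2 = 292.4 mm².
Equal strain + equilibrium ⇒ each member carries load in proportion to AE: A₁E₁ = 47490000 N, A₂E₂ = 7632000 N, ΣAE = 55120000 N.
F₁ = P·A₁E₁/ΣAE = -38100·47490000/55120000 = -32820 N.

-32.8 kN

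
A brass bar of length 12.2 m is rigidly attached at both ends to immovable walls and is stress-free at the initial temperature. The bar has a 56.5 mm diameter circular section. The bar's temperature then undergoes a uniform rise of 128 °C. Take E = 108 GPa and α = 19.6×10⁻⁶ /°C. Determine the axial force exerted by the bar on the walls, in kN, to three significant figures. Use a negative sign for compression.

-679 kN

Free thermal expansion αLΔT = 19.6e-6 · 12200 · 128 = 30.61 mm.
The walls impose strain ε = −(30.61)/12200 = -2.5088e-03; σ = Eε = 108000 · -2.5088e-03 = -271 MPa.
Wall reaction R = σ·A = -271·2507 = -679300 N = -679.3 kN.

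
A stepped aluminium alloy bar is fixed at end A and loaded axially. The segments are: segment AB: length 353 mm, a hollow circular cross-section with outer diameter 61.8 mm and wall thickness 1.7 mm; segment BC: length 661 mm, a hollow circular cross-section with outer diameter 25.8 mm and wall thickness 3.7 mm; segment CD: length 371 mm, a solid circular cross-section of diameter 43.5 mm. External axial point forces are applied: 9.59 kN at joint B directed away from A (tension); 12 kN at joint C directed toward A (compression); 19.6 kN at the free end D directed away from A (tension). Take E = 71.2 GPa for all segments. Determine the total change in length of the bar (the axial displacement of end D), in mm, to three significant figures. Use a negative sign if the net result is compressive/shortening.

0.609 mm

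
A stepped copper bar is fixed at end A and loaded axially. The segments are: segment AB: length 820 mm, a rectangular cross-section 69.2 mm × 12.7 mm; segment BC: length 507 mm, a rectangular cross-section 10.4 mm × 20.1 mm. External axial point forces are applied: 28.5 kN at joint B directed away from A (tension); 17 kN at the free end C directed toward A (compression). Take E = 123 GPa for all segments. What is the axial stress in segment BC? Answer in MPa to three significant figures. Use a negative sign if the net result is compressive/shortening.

-81.3 MPa

Internal axial forces (sectioning from the free end, tension +): N_BC = -17 kN, N_AB = 11.5 kN.
A_BC = 209 mm².
σ_BC = N_BC/A_BC = -17000/209 = -81.32 MPa.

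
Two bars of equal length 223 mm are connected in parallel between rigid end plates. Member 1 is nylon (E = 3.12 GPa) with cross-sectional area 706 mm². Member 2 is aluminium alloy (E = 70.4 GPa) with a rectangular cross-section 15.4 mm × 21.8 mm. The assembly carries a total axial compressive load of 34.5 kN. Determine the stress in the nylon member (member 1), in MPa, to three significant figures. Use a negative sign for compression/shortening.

-4.17 MPa

A_2 = 335.7 mm².
Equal strain + equilibrium ⇒ each member carries load in proportion to AE: A₁E₁ = 2203000 N, A₂E₂ = 23630000 N, ΣAE = 25840000 N.
σ₁ = P·E₁/ΣAE = -34500·3120/25840000 = -4.166 MPa.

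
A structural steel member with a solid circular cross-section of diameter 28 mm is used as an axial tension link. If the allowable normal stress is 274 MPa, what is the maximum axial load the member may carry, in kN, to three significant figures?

A = 615.8 mm².
P_max = σ_allow · A = 274 · 615.8 = 168700 N = 168.7 kN.

169 kN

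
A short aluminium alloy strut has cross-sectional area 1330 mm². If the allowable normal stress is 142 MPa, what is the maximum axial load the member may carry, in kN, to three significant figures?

189 kN

P_max = σ_allow · A = 142 · 1330 = 188900 N = 188.9 kN.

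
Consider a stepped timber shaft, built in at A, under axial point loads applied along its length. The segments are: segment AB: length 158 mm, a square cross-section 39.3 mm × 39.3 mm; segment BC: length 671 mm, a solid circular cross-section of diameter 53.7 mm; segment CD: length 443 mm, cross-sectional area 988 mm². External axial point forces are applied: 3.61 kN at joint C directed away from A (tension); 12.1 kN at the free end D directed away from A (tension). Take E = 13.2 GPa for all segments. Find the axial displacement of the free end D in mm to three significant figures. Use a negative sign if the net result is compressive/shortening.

Internal axial forces (sectioning from the free end, tension +): N_CD = 12.1 kN, N_BC = 15.71 kN, N_AB = 15.71 kN.
A_AB = 1544 mm².
A_BC = 2265 mm².
δ_AB = 15710·158/(1544·13200) = 0.1218 mm
δ_BC = 15710·671/(2265·13200) = 0.3526 mm
δ_CD = 12100·443/(988·13200) = 0.411 mm
δ = Σδ_i = 0.8854 mm.

0.885 mm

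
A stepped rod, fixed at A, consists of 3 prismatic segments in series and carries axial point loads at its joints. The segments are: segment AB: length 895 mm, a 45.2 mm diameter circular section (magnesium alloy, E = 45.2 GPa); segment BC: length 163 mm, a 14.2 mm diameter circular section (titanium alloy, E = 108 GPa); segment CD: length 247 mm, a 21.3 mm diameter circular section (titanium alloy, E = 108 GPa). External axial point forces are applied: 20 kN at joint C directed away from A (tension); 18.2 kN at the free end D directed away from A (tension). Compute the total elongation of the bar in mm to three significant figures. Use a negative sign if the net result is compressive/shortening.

0.952 mm

Internal axial forces (sectioning from the free end, tension +): N_CD = 18.2 kN, N_BC = 38.2 kN, N_AB = 38.2 kN.
A_AB = 1605 mm².
A_BC = 158.4 mm².
A_CD = 356.3 mm².
δ_AB = 38200·895/(1605·45200) = 0.4714 mm
δ_BC = 38200·163/(158.4·108000) = 0.364 mm
δ_CD = 18200·247/(356.3·108000) = 0.1168 mm
δ = Σδ_i = 0.9523 mm.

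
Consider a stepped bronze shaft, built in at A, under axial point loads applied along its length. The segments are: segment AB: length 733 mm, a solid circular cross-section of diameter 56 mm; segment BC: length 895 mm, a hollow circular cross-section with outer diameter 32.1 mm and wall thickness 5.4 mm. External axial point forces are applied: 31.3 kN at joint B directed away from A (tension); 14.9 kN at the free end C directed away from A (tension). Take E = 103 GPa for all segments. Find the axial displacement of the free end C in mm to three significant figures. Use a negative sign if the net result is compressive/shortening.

Internal axial forces (sectioning from the free end, tension +): N_BC = 14.9 kN, N_AB = 46.2 kN.
A_AB = 2463 mm².
A_BC = 453 mm².
δ_AB = 46200·733/(2463·103000) = 0.1335 mm
δ_BC = 14900·895/(453·103000) = 0.2858 mm
δ = Σδ_i = 0.4193 mm.

0.419 mm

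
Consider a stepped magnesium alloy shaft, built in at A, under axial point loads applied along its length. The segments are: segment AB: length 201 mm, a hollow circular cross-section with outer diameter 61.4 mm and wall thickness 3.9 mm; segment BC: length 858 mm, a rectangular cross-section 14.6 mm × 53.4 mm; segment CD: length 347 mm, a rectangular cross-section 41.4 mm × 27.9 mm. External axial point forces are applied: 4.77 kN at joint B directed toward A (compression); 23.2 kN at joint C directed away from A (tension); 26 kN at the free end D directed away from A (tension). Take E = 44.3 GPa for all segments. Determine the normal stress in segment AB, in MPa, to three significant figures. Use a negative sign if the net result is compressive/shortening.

Internal axial forces (sectioning from the free end, tension +): N_CD = 26 kN, N_BC = 49.2 kN, N_AB = 44.43 kN.
A_AB = 704.5 mm².
σ_AB = N_AB/A_AB = 44430/704.5 = 63.07 MPa.

63.1 MPa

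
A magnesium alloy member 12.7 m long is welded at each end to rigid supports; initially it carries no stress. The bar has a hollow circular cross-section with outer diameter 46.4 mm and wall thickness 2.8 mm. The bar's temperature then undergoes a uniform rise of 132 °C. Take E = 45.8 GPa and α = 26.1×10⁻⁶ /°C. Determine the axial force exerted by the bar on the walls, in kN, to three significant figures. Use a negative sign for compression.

Free thermal expansion αLΔT = 26.1e-6 · 12700 · 132 = 43.75 mm.
The walls impose strain ε = −(43.75)/12700 = -3.4452e-03; σ = Eε = 45800 · -3.4452e-03 = -157.8 MPa.
Wall reaction R = σ·A = -157.8·383.5 = -60520 N = -60.52 kN.

-60.5 kN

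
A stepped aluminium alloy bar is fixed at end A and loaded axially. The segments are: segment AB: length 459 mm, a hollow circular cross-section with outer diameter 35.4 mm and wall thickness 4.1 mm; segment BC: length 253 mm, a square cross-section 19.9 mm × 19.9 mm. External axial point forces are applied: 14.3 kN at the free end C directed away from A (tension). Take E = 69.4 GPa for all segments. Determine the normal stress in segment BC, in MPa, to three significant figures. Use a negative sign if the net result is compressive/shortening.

Internal axial forces (sectioning from the free end, tension +): N_BC = 14.3 kN, N_AB = 14.3 kN.
A_BC = 396 mm².
σ_BC = N_BC/A_BC = 14300/396 = 36.11 MPa.

36.1 MPa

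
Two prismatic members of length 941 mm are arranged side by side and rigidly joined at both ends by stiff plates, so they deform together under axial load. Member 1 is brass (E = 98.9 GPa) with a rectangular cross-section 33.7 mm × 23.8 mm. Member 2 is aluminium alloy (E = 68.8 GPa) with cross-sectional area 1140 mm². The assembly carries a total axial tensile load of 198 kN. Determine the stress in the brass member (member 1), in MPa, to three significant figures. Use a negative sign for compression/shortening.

A_1 = 802.1 mm².
Equal strain + equilibrium ⇒ each member carries load in proportion to AE: A₁E₁ = 79320000 N, A₂E₂ = 78430000 N, ΣAE = 157800000 N.
σ₁ = P·E₁/ΣAE = 198000·98900/157800000 = 124.1 MPa.

124 MPa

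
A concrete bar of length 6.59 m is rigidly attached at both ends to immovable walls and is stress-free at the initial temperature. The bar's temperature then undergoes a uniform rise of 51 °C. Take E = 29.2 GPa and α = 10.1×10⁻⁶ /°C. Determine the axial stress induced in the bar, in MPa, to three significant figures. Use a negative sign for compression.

-15.0 MPa

Free thermal expansion αLΔT = 10.1e-6 · 6590 · 51 = 3.395 mm.
The walls impose strain ε = −(3.395)/6590 = -5.1510e-04; σ = Eε = 29200 · -5.1510e-04 = -15.04 MPa.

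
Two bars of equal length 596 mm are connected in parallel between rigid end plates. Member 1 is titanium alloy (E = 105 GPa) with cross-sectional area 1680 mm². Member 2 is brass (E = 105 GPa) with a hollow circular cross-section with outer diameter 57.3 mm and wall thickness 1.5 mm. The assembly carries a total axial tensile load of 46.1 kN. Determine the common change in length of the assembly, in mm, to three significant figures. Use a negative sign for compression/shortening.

0.135 mm

A_2 = 263 mm².
Equal strain + equilibrium ⇒ each member carries load in proportion to AE: A₁E₁ = 176400000 N, A₂E₂ = 27610000 N, ΣAE = 204000000 N.
δ = PL/ΣAE = 46100·596/204000000 = 0.1347 mm.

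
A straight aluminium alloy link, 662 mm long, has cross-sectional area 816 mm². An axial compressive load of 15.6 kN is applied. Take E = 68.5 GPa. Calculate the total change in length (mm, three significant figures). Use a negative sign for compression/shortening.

-0.185 mm

δ_mech = NL/(AE) = -15600·662/(816·68500) = -0.1848 mm.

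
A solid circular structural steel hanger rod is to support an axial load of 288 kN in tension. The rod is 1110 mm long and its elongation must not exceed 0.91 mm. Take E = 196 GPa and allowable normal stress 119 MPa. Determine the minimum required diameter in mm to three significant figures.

55.5 mm

Required area A ≥ P/σ_allow = 288000/119 = 2420 mm².
For a solid circular section, d ≥ √(4A/π) = 55.51 mm.
Elongation limit: A ≥ PL/(Eδ_allow) = 288000·1110/(196000·0.91) = 1792 mm² ⇒ d ≥ 47.77 mm.
The stress limit governs.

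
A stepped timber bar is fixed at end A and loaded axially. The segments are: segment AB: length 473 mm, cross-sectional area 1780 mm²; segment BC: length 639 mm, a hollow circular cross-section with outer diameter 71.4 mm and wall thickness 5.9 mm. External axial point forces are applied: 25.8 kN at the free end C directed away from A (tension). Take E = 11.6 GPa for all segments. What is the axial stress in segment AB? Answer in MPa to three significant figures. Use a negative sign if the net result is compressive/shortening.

14.5 MPa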